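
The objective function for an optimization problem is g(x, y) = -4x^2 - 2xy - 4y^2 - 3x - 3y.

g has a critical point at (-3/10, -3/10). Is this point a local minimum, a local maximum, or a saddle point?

local maximum

The Hessian of g is constant: H = [[-8, -2], [-2, -8]].
det(H) = (-8)·(-8) − (-2)² = 60.
det(H) > 0 and tr(H) = -16 < 0, so H is negative definite and the point is a local maximum.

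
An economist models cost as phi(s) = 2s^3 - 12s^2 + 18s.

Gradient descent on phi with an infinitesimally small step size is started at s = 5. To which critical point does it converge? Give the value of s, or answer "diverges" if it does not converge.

3

phi'(s) = 6(s - 3)(s - 1), so phi'(5) = 48.
Gradient descent moves in the -phi' direction, i.e. s is decreasing.
The nearest critical point in that direction is s = 3, where phi'' = 12 > 0 (a local minimum). The iterate converges there.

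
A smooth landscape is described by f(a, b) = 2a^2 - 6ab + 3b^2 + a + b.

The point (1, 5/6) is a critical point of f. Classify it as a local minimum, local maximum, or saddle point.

The Hessian of f is constant: H = [[4, -6], [-6, 6]].
det(H) = 4·6 − (-6)² = -12.
Since det(H) < 0, H is indefinite and the critical point is a saddle point.

saddle point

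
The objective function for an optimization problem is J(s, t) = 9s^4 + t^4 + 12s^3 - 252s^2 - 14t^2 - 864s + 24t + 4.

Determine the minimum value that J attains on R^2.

-4529

J(s,t) separates as P(s) + Q(t) + 4, so its minimum is min P + min Q + 4.
P'(s) = 36(s - 4)(s + 2)(s + 3) vanishes at s ∈ {-3, -2, 4}; Q'(t) = 4(t - 2)(t - 1)(t + 3) vanishes at t ∈ {-3, 1, 2}.
Local minima of P (where P''>0): P(-3)=729, P(4)=-4416. Local minima of Q: Q(-3)=-117, Q(2)=8.
So the global minimum of J is P(4) + Q(-3) + 4 = -4416 − 117 + 4 = -4529, attained at (4, -3).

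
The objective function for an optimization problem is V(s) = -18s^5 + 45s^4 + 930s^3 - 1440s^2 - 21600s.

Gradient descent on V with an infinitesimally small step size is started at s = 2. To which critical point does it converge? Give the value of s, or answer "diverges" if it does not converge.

4

V'(s) = -90(s - 5)(s - 4)(s + 3)(s + 4), so V'(2) = -16200.
Gradient descent moves in the -V' direction, i.e. s is increasing.
The nearest critical point in that direction is s = 4, where V'' = 5040 > 0 (a local minimum). The iterate converges there.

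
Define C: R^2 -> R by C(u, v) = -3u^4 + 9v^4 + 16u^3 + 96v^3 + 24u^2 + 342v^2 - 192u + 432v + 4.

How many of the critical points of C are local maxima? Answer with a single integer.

2

C separates as a function of u plus a function of v, so ∇C=0 decouples.
∂C/∂u = -12(u - 4)(u - 2)(u + 2) = 0 at u ∈ {-2, 2, 4}; ∂C/∂v = 36(v + 1)(v + 3)(v + 4) = 0 at v ∈ {-4, -3, -1}.
The Hessian is diagonal: diag(C_uu, C_vv). Second derivatives: C_uu(-2)=-288, C_uu(2)=96, C_uu(4)=-144; C_vv(-4)=108, C_vv(-3)=-72, C_vv(-1)=216.
Local maxima occur where both diagonal entries negative: (-2, -3), (4, -3). Count: 2.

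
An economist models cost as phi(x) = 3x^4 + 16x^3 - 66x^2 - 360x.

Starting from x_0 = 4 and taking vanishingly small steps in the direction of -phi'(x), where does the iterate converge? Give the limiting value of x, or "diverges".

3

phi'(x) = 12(x - 3)(x + 2)(x + 5), so phi'(4) = 648.
Gradient descent moves in the -phi' direction, i.e. x is decreasing.
The nearest critical point in that direction is x = 3, where phi'' = 480 > 0 (a local minimum). The iterate converges there.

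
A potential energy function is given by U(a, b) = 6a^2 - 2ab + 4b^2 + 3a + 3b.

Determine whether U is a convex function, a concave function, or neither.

convex

U is quadratic, so its Hessian is the constant matrix H = [[12, -2], [-2, 8]].
det(H) = 92, tr(H) = 20.
det(H) > 0 and tr(H) > 0, so H is positive definite everywhere: convex.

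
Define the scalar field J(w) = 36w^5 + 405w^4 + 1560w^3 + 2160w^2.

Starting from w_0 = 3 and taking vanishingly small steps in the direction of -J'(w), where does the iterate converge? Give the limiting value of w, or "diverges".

J'(w) = 180w(w + 2)(w + 3)(w + 4), so J'(3) = 113400.
Gradient descent moves in the -J' direction, i.e. w is decreasing.
The nearest critical point in that direction is w = 0, where J'' = 4320 > 0 (a local minimum). The iterate converges there.

0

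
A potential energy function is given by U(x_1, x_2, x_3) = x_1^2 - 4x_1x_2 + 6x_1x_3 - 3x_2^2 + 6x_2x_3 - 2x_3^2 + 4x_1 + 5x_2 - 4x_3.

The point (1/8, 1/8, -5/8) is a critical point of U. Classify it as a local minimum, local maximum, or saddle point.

saddle point

The Hessian is constant: H = [[2, -4, 6], [-4, -6, 6], [6, 6, -4]].
Leading principal minors: Δ₁ = 2, Δ₂ = -28, Δ₃ = -32.
The minors fit neither the all-positive nor the alternating-sign pattern, so H is indefinite: a saddle point.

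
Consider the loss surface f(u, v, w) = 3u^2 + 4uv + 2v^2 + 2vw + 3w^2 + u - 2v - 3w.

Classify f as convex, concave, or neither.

f is quadratic, so its Hessian is the constant matrix H = [[6, 4, 0], [4, 4, 2], [0, 2, 6]].
Leading principal minors: 6, 8, 24.
All positive ⇒ H ≻ 0 ⇒ convex.

convex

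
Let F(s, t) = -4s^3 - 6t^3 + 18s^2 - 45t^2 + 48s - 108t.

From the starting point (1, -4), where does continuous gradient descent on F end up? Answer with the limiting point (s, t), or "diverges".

F is separable, so gradient descent decouples: s follows -∂F/∂s, t follows -∂F/∂t.
∂F/∂s = -12(s - 4)(s + 1); at s=1 this is 72, so s decreases.
∂F/∂t = -18(t + 2)(t + 3); at t=-4 this is -36, so t increases.
s converges to its nearest critical value -1 (a local min of the s-part); t converges to -3. The iterate converges to (-1, -3).

(-1, -3)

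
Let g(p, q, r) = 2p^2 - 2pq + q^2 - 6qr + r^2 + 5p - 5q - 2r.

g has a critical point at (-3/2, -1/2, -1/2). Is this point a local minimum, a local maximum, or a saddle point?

The Hessian is constant: H = [[4, -2, 0], [-2, 2, -6], [0, -6, 2]].
Leading principal minors: Δ₁ = 4, Δ₂ = 4, Δ₃ = -136.
The minors fit neither the all-positive nor the alternating-sign pattern, so H is indefinite: a saddle point.

saddle point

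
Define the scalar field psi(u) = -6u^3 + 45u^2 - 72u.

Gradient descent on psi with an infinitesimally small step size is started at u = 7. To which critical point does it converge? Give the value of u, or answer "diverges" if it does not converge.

psi'(u) = -18(u - 4)(u - 1), so psi'(7) = -324.
Gradient descent moves in the -psi' direction, i.e. u is increasing.
There is no critical point above u=7, and psi' keeps the same sign, so the iterate runs off to +∞.

diverges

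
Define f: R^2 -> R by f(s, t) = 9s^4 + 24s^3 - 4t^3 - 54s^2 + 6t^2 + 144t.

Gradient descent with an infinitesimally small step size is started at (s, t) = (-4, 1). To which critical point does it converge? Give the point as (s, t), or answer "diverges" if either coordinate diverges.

f is separable, so gradient descent decouples: s follows -∂f/∂s, t follows -∂f/∂t.
∂f/∂s = 36s(s - 1)(s + 3); at s=-4 this is -720, so s increases.
∂f/∂t = -12(t - 4)(t + 3); at t=1 this is 144, so t decreases.
s converges to its nearest critical value -3 (a local min of the s-part); t converges to -3. The iterate converges to (-3, -3).

(-3, -3)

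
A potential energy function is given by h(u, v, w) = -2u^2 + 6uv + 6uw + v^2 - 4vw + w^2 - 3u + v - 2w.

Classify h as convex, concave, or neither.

neither

h is quadratic, so its Hessian is the constant matrix H = [[-4, 6, 6], [6, 2, -4], [6, -4, 2]].
Leading principal minors: -4, -44, -384.
Neither pattern holds ⇒ H is indefinite ⇒ neither convex nor concave.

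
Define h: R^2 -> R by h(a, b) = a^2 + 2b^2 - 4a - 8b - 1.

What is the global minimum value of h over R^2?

h(a,b) separates as P(a) + Q(b) − 1, so its minimum is min P + min Q − 1.
P'(a) = 2a - 4 vanishes at a ∈ {2}; Q'(b) = 4b - 8 vanishes at b ∈ {2}.
Local minima of P (where P''>0): P(2)=-4. Local minima of Q: Q(2)=-8.
So the global minimum of h is P(2) + Q(2) − 1 = -4 − 8 − 1 = -13, attained at (2, 2).

-13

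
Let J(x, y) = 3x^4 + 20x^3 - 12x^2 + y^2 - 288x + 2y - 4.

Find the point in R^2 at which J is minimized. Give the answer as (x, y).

J(x,y) separates as P(x) + Q(y) − 4, so its minimum is min P + min Q − 4.
P'(x) = 12(x - 2)(x + 3)(x + 4) vanishes at x ∈ {-4, -3, 2}; Q'(y) = 2y + 2 vanishes at y ∈ {-1}.
Local minima of P (where P''>0): P(-4)=448, P(2)=-416. Local minima of Q: Q(-1)=-1.
So the global minimum of J is P(2) + Q(-1) − 4 = -416 − 1 − 4 = -421, attained at (2, -1).

(2, -1)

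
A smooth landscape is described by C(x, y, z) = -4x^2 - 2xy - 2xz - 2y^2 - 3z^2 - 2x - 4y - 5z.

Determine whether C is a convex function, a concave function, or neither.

concave

C is quadratic, so its Hessian is the constant matrix H = [[-8, -2, -2], [-2, -4, 0], [-2, 0, -6]].
Leading principal minors: -8, 28, -152.
Signs alternate −, +, − ⇒ H ≺ 0 ⇒ concave.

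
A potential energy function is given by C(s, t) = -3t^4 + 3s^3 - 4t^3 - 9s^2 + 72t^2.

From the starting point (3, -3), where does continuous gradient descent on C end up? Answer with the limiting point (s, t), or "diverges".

C is separable, so gradient descent decouples: s follows -∂C/∂s, t follows -∂C/∂t.
∂C/∂s = 9s(s - 2); at s=3 this is 27, so s decreases.
∂C/∂t = -12t(t - 3)(t + 4); at t=-3 this is -216, so t increases.
s converges to its nearest critical value 2 (a local min of the s-part); t converges to 0. The iterate converges to (2, 0).

(2, 0)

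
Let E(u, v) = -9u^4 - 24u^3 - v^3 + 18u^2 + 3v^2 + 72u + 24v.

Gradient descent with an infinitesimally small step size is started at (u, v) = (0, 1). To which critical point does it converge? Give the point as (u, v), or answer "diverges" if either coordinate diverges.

E is separable, so gradient descent decouples: u follows -∂E/∂u, v follows -∂E/∂v.
∂E/∂u = -36(u - 1)(u + 1)(u + 2); at u=0 this is 72, so u decreases.
∂E/∂v = -3(v - 4)(v + 2); at v=1 this is 27, so v decreases.
u converges to its nearest critical value -1 (a local min of the u-part); v converges to -2. The iterate converges to (-1, -2).

(-1, -2)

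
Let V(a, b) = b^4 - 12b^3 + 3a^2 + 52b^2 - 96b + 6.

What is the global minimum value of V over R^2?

-58

V(a,b) separates as P(a) + Q(b) + 6, so its minimum is min P + min Q + 6.
P'(a) = 6a vanishes at a ∈ {0}; Q'(b) = 4(b - 4)(b - 3)(b - 2) vanishes at b ∈ {2, 3, 4}.
Local minima of P (where P''>0): P(0)=0. Local minima of Q: Q(2)=-64, Q(4)=-64.
So the global minimum of V is P(0) + Q(2) + 6 = 0 − 64 + 6 = -58, attained at (0, 2).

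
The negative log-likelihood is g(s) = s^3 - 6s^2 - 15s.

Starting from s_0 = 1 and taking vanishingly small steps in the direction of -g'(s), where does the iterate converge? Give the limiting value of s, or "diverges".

g'(s) = 3(s - 5)(s + 1), so g'(1) = -24.
Gradient descent moves in the -g' direction, i.e. s is increasing.
The nearest critical point in that direction is s = 5, where g'' = 18 > 0 (a local minimum). The iterate converges there.

5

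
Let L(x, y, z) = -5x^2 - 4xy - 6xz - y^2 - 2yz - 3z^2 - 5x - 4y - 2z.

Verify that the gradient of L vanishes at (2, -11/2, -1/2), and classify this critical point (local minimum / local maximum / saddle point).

∇L = (-10x - 4y - 6z - 5, -4x - 2y - 2z - 4, -6x - 2y - 6z - 2); substituting (2, -11/2, -1/2) gives ∇L = (0, 0, 0), so (2, -11/2, -1/2) is indeed a critical point.
The Hessian is constant: H = [[-10, -4, -6], [-4, -2, -2], [-6, -2, -6]].
Leading principal minors: Δ₁ = -10, Δ₂ = 4, Δ₃ = -8.
The minors alternate sign starting negative (−, +, −), so H is negative definite: a local maximum.

local maximum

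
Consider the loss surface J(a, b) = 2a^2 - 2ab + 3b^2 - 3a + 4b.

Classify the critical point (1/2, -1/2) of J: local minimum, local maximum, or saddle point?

local minimum

The Hessian of J is constant: H = [[4, -2], [-2, 6]].
det(H) = 4·6 − (-2)² = 20.
det(H) > 0 and tr(H) = 10 > 0, so H is positive definite and the point is a local minimum.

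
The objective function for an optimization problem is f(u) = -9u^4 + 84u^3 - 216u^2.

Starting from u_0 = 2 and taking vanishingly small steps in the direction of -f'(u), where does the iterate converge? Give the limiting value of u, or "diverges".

f'(u) = -36u(u - 4)(u - 3), so f'(2) = -144.
Gradient descent moves in the -f' direction, i.e. u is increasing.
The nearest critical point in that direction is u = 3, where f'' = 108 > 0 (a local minimum). The iterate converges there.

3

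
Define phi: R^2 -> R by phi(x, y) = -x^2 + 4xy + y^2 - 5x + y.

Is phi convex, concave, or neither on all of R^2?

phi is quadratic, so its Hessian is the constant matrix H = [[-2, 4], [4, 2]].
det(H) = -20, tr(H) = 0.
det(H) < 0, so H is indefinite: neither convex nor concave.

neither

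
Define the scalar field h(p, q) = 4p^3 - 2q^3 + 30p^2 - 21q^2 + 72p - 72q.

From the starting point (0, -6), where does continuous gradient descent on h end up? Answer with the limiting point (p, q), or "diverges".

(-2, -4)

h is separable, so gradient descent decouples: p follows -∂h/∂p, q follows -∂h/∂q.
∂h/∂p = 12(p + 2)(p + 3); at p=0 this is 72, so p decreases.
∂h/∂q = -6(q + 3)(q + 4); at q=-6 this is -36, so q increases.
p converges to its nearest critical value -2 (a local min of the p-part); q converges to -4. The iterate converges to (-2, -4).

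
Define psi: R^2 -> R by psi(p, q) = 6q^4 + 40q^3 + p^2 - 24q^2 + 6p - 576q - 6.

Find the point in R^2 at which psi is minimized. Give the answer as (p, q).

psi(p,q) separates as A(p) + B(q) − 6, so its minimum is min A + min B − 6.
A'(p) = 2p + 6 vanishes at p ∈ {-3}; B'(q) = 24(q - 2)(q + 3)(q + 4) vanishes at q ∈ {-4, -3, 2}.
Local minima of A (where A''>0): A(-3)=-9. Local minima of B: B(-4)=896, B(2)=-832.
So the global minimum of psi is A(-3) + B(2) − 6 = -9 − 832 − 6 = -847, attained at (-3, 2).

(-3, 2)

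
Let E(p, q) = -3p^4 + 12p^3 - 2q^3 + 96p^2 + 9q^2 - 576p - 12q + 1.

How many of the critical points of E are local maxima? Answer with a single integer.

E separates as a function of p plus a function of q, so ∇E=0 decouples.
∂E/∂p = -12(p - 4)(p - 3)(p + 4) = 0 at p ∈ {-4, 3, 4}; ∂E/∂q = -6(q - 2)(q - 1) = 0 at q ∈ {1, 2}.
The Hessian is diagonal: diag(E_pp, E_qq). Second derivatives: E_pp(-4)=-672, E_pp(3)=84, E_pp(4)=-96; E_qq(1)=6, E_qq(2)=-6.
Local maxima occur where both diagonal entries negative: (-4, 2), (4, 2). Count: 2.

2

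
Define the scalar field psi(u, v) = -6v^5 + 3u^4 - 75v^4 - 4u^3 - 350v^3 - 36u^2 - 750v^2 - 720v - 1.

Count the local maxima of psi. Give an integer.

2

psi separates as a function of u plus a function of v, so ∇psi=0 decouples.
∂psi/∂u = 12u(u - 3)(u + 2) = 0 at u ∈ {-2, 0, 3}; ∂psi/∂v = -30(v + 1)(v + 2)(v + 3)(v + 4) = 0 at v ∈ {-4, -3, -2, -1}.
The Hessian is diagonal: diag(psi_uu, psi_vv). Second derivatives: psi_uu(-2)=120, psi_uu(0)=-72, psi_uu(3)=180; psi_vv(-4)=180, psi_vv(-3)=-60, psi_vv(-2)=60, psi_vv(-1)=-180.
Local maxima occur where both diagonal entries negative: (0, -3), (0, -1). Count: 2.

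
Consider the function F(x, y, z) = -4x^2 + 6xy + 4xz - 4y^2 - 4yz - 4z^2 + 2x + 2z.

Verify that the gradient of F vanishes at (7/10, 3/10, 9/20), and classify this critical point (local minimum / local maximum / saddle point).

local maximum

∇F = (-8x + 6y + 4z + 2, 6x - 8y - 4z, 4x - 4y - 8z + 2); substituting (7/10, 3/10, 9/20) gives ∇F = (0, 0, 0), so (7/10, 3/10, 9/20) is indeed a critical point.
The Hessian is constant: H = [[-8, 6, 4], [6, -8, -4], [4, -4, -8]].
Leading principal minors: Δ₁ = -8, Δ₂ = 28, Δ₃ = -160.
The minors alternate sign starting negative (−, +, −), so H is negative definite: a local maximum.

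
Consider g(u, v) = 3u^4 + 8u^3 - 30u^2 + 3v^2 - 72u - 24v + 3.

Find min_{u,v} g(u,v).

g(u,v) separates as P(u) + Q(v) + 3, so its minimum is min P + min Q + 3.
P'(u) = 12(u - 2)(u + 1)(u + 3) vanishes at u ∈ {-3, -1, 2}; Q'(v) = 6v - 24 vanishes at v ∈ {4}.
Local minima of P (where P''>0): P(-3)=-27, P(2)=-152. Local minima of Q: Q(4)=-48.
So the global minimum of g is P(2) + Q(4) + 3 = -152 − 48 + 3 = -197, attained at (2, 4).

-197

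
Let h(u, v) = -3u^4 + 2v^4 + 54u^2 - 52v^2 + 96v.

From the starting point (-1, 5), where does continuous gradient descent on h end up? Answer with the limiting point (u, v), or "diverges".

h is separable, so gradient descent decouples: u follows -∂h/∂u, v follows -∂h/∂v.
∂h/∂u = -12u(u - 3)(u + 3); at u=-1 this is -96, so u increases.
∂h/∂v = 8(v - 3)(v - 1)(v + 4); at v=5 this is 576, so v decreases.
u converges to its nearest critical value 0 (a local min of the u-part); v converges to 3. The iterate converges to (0, 3).

(0, 3)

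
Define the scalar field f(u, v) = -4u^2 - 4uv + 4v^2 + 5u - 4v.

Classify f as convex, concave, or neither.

neither

f is quadratic, so its Hessian is the constant matrix H = [[-8, -4], [-4, 8]].
det(H) = -80, tr(H) = 0.
det(H) < 0, so H is indefinite: neither convex nor concave.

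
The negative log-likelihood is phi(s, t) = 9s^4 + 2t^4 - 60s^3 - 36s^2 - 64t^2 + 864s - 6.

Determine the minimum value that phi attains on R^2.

phi(s,t) separates as P(s) + Q(t) − 6, so its minimum is min P + min Q − 6.
P'(s) = 36(s - 4)(s - 3)(s + 2) vanishes at s ∈ {-2, 3, 4}; Q'(t) = 8t(t - 4)(t + 4) vanishes at t ∈ {-4, 0, 4}.
Local minima of P (where P''>0): P(-2)=-1248, P(4)=1344. Local minima of Q: Q(-4)=-512, Q(4)=-512.
So the global minimum of phi is P(-2) + Q(-4) − 6 = -1248 − 512 − 6 = -1766, attained at (-2, -4).

-1766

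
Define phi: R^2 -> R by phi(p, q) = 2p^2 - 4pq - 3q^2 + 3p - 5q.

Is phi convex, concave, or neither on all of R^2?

phi is quadratic, so its Hessian is the constant matrix H = [[4, -4], [-4, -6]].
det(H) = -40, tr(H) = -2.
det(H) < 0, so H is indefinite: neither convex nor concave.

neither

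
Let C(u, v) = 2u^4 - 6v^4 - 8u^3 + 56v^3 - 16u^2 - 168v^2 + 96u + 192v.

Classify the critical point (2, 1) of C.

The mixed partial ∂²C/∂u∂v is 0, so the Hessian at any point is diag(C_uu, C_vv) = diag(8(3u^2 - 6u - 4), 24(-3v^2 + 14v - 14)).
At (2, 1): H = diag(-32, -72).
Both eigenvalues are negative, so H is negative definite: a local maximum.

local maximum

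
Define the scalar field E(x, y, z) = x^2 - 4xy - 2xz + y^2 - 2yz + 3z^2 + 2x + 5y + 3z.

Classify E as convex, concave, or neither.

neither

E is quadratic, so its Hessian is the constant matrix H = [[2, -4, -2], [-4, 2, -2], [-2, -2, 6]].
Leading principal minors: 2, -12, -120.
Neither pattern holds ⇒ H is indefinite ⇒ neither convex nor concave.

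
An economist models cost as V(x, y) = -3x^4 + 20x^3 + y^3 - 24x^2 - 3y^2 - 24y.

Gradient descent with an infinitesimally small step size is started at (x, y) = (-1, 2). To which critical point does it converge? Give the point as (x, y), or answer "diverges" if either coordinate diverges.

diverges

V is separable, so gradient descent decouples: x follows -∂V/∂x, y follows -∂V/∂y.
∂V/∂x = -12x(x - 4)(x - 1); at x=-1 this is 120, so x decreases.
∂V/∂y = 3(y - 4)(y + 2); at y=2 this is -24, so y increases.
The x-coordinate has no critical point in that direction and runs off to infinity.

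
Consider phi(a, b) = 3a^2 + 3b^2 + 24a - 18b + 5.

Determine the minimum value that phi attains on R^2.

phi(a,b) separates as P(a) + Q(b) + 5, so its minimum is min P + min Q + 5.
P'(a) = 6a + 24 vanishes at a ∈ {-4}; Q'(b) = 6b - 18 vanishes at b ∈ {3}.
Local minima of P (where P''>0): P(-4)=-48. Local minima of Q: Q(3)=-27.
So the global minimum of phi is P(-4) + Q(3) + 5 = -48 − 27 + 5 = -70, attained at (-4, 3).

-70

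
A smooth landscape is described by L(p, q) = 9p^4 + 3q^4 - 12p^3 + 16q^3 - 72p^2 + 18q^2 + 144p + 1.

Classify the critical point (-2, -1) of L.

saddle point

The mixed partial ∂²L/∂p∂q is 0, so the Hessian at any point is diag(L_pp, L_qq) = diag(36(3p^2 - 2p - 4), 12(3q^2 + 8q + 3)).
At (-2, -1): H = diag(432, -24).
The eigenvalues have opposite signs, so H is indefinite: a saddle point.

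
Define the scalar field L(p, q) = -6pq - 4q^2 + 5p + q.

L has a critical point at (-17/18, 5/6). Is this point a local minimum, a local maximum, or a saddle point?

The Hessian of L is constant: H = [[0, -6], [-6, -8]].
det(H) = 0·(-8) − (-6)² = -36.
Since det(H) < 0, H is indefinite and the critical point is a saddle point.

saddle point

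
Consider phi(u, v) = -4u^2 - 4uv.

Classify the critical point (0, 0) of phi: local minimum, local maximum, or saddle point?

saddle point

The Hessian of phi is constant: H = [[-8, -4], [-4, 0]].
det(H) = (-8)·0 − (-4)² = -16.
Since det(H) < 0, H is indefinite and the critical point is a saddle point.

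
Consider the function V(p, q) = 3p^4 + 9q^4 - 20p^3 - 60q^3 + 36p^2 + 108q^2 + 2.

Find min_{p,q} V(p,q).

2

V(p,q) separates as A(p) + B(q) + 2, so its minimum is min A + min B + 2.
A'(p) = 12p(p - 3)(p - 2) vanishes at p ∈ {0, 2, 3}; B'(q) = 36q(q - 3)(q - 2) vanishes at q ∈ {0, 2, 3}.
Local minima of A (where A''>0): A(0)=0, A(3)=27. Local minima of B: B(0)=0, B(3)=81.
So the global minimum of V is A(0) + B(0) + 2 = 0 + 0 + 2 = 2, attained at (0, 0).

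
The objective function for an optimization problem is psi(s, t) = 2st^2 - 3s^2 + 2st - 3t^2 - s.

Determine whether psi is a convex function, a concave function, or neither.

The term 2st^2 is cubic, so the Hessian is not constant.
∂²psi/∂t² = 4s - 6, which takes both signs as s varies (negative for sufficiently negative s). A diagonal entry of the Hessian changing sign means the Hessian is neither positive- nor negative-semidefinite on all of R^2.

neither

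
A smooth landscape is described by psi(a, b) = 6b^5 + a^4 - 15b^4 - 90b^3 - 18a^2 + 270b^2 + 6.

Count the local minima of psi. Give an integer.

psi separates as a function of a plus a function of b, so ∇psi=0 decouples.
∂psi/∂a = 4a(a - 3)(a + 3) = 0 at a ∈ {-3, 0, 3}; ∂psi/∂b = 30b(b - 3)(b - 2)(b + 3) = 0 at b ∈ {-3, 0, 2, 3}.
The Hessian is diagonal: diag(psi_aa, psi_bb). Second derivatives: psi_aa(-3)=72, psi_aa(0)=-36, psi_aa(3)=72; psi_bb(-3)=-2700, psi_bb(0)=540, psi_bb(2)=-300, psi_bb(3)=540.
Local minima occur where both diagonal entries positive: (-3, 0), (-3, 3), (3, 0), (3, 3). Count: 4.

4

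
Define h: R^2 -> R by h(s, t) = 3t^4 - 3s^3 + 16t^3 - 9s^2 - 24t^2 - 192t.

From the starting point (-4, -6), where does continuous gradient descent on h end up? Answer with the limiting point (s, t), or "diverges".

h is separable, so gradient descent decouples: s follows -∂h/∂s, t follows -∂h/∂t.
∂h/∂s = -9s(s + 2); at s=-4 this is -72, so s increases.
∂h/∂t = 12(t - 2)(t + 2)(t + 4); at t=-6 this is -768, so t increases.
s converges to its nearest critical value -2 (a local min of the s-part); t converges to -4. The iterate converges to (-2, -4).

(-2, -4)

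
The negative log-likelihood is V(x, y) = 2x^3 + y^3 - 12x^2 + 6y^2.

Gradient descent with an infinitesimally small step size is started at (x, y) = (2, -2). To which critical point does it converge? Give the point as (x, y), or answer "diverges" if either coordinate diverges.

(4, 0)

V is separable, so gradient descent decouples: x follows -∂V/∂x, y follows -∂V/∂y.
∂V/∂x = 6x(x - 4); at x=2 this is -24, so x increases.
∂V/∂y = 3y(y + 4); at y=-2 this is -12, so y increases.
x converges to its nearest critical value 4 (a local min of the x-part); y converges to 0. The iterate converges to (4, 0).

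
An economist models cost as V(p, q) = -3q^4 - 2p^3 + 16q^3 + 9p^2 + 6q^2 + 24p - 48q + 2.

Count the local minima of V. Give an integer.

V separates as a function of p plus a function of q, so ∇V=0 decouples.
∂V/∂p = -6(p - 4)(p + 1) = 0 at p ∈ {-1, 4}; ∂V/∂q = -12(q - 4)(q - 1)(q + 1) = 0 at q ∈ {-1, 1, 4}.
The Hessian is diagonal: diag(V_pp, V_qq). Second derivatives: V_pp(-1)=30, V_pp(4)=-30; V_qq(-1)=-120, V_qq(1)=72, V_qq(4)=-180.
Local minima occur where both diagonal entries positive: (-1, 1). Count: 1.

1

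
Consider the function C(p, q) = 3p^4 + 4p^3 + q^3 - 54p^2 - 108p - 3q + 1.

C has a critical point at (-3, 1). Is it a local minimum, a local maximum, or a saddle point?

The mixed partial ∂²C/∂p∂q is 0, so the Hessian at any point is diag(C_pp, C_qq) = diag(12(3p^2 + 2p - 9), 6q).
At (-3, 1): H = diag(144, 6).
Both eigenvalues are positive, so H is positive definite: a local minimum.

local minimum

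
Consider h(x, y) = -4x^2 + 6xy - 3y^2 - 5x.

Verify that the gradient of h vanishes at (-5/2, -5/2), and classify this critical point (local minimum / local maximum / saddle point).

local maximum

∇h = (-8x + 6y - 5, 6x - 6y); substituting (-5/2, -5/2) gives ∇h = (0, 0), so (-5/2, -5/2) is indeed a critical point.
The Hessian of h is constant: H = [[-8, 6], [6, -6]].
det(H) = (-8)·(-6) − 6² = 12.
det(H) > 0 and tr(H) = -14 < 0, so H is negative definite and the point is a local maximum.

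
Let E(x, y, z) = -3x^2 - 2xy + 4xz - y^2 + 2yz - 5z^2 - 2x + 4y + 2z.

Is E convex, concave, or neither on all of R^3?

E is quadratic, so its Hessian is the constant matrix H = [[-6, -2, 4], [-2, -2, 2], [4, 2, -10]].
Leading principal minors: -6, 8, -56.
Signs alternate −, +, − ⇒ H ≺ 0 ⇒ concave.

concave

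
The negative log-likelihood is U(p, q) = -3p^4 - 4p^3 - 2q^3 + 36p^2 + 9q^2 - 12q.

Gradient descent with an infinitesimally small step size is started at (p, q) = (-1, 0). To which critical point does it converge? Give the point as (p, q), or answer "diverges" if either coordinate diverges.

U is separable, so gradient descent decouples: p follows -∂U/∂p, q follows -∂U/∂q.
∂U/∂p = -12p(p - 2)(p + 3); at p=-1 this is -72, so p increases.
∂U/∂q = -6(q - 2)(q - 1); at q=0 this is -12, so q increases.
p converges to its nearest critical value 0 (a local min of the p-part); q converges to 1. The iterate converges to (0, 1).

(0, 1)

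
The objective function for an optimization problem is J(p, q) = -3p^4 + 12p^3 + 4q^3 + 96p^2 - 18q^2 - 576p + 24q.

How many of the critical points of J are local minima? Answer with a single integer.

1

J separates as a function of p plus a function of q, so ∇J=0 decouples.
∂J/∂p = -12(p - 4)(p - 3)(p + 4) = 0 at p ∈ {-4, 3, 4}; ∂J/∂q = 12(q - 2)(q - 1) = 0 at q ∈ {1, 2}.
The Hessian is diagonal: diag(J_pp, J_qq). Second derivatives: J_pp(-4)=-672, J_pp(3)=84, J_pp(4)=-96; J_qq(1)=-12, J_qq(2)=12.
Local minima occur where both diagonal entries positive: (3, 2). Count: 1.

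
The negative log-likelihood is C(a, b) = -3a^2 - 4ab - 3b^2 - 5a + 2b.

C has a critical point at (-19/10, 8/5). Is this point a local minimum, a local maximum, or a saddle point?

The Hessian of C is constant: H = [[-6, -4], [-4, -6]].
det(H) = (-6)·(-6) − (-4)² = 20.
det(H) > 0 and tr(H) = -12 < 0, so H is negative definite and the point is a local maximum.

local maximum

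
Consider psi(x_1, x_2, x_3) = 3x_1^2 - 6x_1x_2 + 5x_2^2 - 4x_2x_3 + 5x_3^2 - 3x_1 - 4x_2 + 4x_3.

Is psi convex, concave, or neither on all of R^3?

convex

psi is quadratic, so its Hessian is the constant matrix H = [[6, -6, 0], [-6, 10, -4], [0, -4, 10]].
Leading principal minors: 6, 24, 144.
All positive ⇒ H ≻ 0 ⇒ convex.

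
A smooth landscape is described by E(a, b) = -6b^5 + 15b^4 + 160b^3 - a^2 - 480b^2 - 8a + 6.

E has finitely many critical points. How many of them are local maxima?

2

E separates as a function of a plus a function of b, so ∇E=0 decouples.
∂E/∂a = -2(a + 4) = 0 at a ∈ {-4}; ∂E/∂b = -30b(b - 4)(b - 2)(b + 4) = 0 at b ∈ {-4, 0, 2, 4}.
The Hessian is diagonal: diag(E_aa, E_bb). Second derivatives: E_aa(-4)=-2; E_bb(-4)=5760, E_bb(0)=-960, E_bb(2)=720, E_bb(4)=-1920.
Local maxima occur where both diagonal entries negative: (-4, 0), (-4, 4). Count: 2.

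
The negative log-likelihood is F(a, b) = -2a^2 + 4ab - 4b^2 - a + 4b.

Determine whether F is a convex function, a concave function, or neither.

concave

F is quadratic, so its Hessian is the constant matrix H = [[-4, 4], [4, -8]].
det(H) = 16, tr(H) = -12.
det(H) > 0 and tr(H) < 0, so H is negative definite everywhere: concave.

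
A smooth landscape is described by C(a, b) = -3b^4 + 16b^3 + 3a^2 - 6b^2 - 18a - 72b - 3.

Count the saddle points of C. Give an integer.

C separates as a function of a plus a function of b, so ∇C=0 decouples.
∂C/∂a = 6(a - 3) = 0 at a ∈ {3}; ∂C/∂b = -12(b - 3)(b - 2)(b + 1) = 0 at b ∈ {-1, 2, 3}.
The Hessian is diagonal: diag(C_aa, C_bb). Second derivatives: C_aa(3)=6; C_bb(-1)=-144, C_bb(2)=36, C_bb(3)=-48.
Saddle points occur where the two diagonal entries have opposite signs: (3, -1), (3, 3). Count: 2.

2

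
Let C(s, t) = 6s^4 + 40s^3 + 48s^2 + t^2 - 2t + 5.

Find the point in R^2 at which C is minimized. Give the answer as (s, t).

(-4, 1)

C(s,t) separates as P(s) + Q(t) + 5, so its minimum is min P + min Q + 5.
P'(s) = 24s(s + 1)(s + 4) vanishes at s ∈ {-4, -1, 0}; Q'(t) = 2(t - 1) vanishes at t ∈ {1}.
Local minima of P (where P''>0): P(-4)=-256, P(0)=0. Local minima of Q: Q(1)=-1.
So the global minimum of C is P(-4) + Q(1) + 5 = -256 − 1 + 5 = -252, attained at (-4, 1).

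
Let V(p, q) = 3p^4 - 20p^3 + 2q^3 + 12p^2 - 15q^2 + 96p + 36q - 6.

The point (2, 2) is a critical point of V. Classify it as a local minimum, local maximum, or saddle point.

The mixed partial ∂²V/∂p∂q is 0, so the Hessian at any point is diag(V_pp, V_qq) = diag(12(3p^2 - 10p + 2), 6(2q - 5)).
At (2, 2): H = diag(-72, -6).
Both eigenvalues are negative, so H is negative definite: a local maximum.

local maximum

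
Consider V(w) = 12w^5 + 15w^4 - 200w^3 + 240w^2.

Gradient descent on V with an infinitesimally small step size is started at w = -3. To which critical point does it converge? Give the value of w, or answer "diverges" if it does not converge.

0

V'(w) = 60w(w - 2)(w - 1)(w + 4), so V'(-3) = -3600.
Gradient descent moves in the -V' direction, i.e. w is increasing.
The nearest critical point in that direction is w = 0, where V'' = 480 > 0 (a local minimum). The iterate converges there.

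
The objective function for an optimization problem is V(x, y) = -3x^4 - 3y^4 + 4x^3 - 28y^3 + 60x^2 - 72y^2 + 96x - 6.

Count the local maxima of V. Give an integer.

4

V separates as a function of x plus a function of y, so ∇V=0 decouples.
∂V/∂x = -12(x - 4)(x + 1)(x + 2) = 0 at x ∈ {-2, -1, 4}; ∂V/∂y = -12y(y + 3)(y + 4) = 0 at y ∈ {-4, -3, 0}.
The Hessian is diagonal: diag(V_xx, V_yy). Second derivatives: V_xx(-2)=-72, V_xx(-1)=60, V_xx(4)=-360; V_yy(-4)=-48, V_yy(-3)=36, V_yy(0)=-144.
Local maxima occur where both diagonal entries negative: (-2, -4), (-2, 0), (4, -4), (4, 0). Count: 4.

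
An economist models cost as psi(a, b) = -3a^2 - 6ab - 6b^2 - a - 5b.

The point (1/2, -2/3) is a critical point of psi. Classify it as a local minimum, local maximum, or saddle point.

The Hessian of psi is constant: H = [[-6, -6], [-6, -12]].
det(H) = (-6)·(-12) − (-6)² = 36.
det(H) > 0 and tr(H) = -18 < 0, so H is negative definite and the point is a local maximum.

local maximum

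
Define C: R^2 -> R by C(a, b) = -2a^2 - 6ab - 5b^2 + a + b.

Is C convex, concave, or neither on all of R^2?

concave

C is quadratic, so its Hessian is the constant matrix H = [[-4, -6], [-6, -10]].
det(H) = 4, tr(H) = -14.
det(H) > 0 and tr(H) < 0, so H is negative definite everywhere: concave.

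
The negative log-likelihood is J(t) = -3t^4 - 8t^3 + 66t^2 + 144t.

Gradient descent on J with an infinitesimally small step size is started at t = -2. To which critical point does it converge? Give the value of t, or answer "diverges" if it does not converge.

J'(t) = -12(t - 3)(t + 1)(t + 4), so J'(-2) = -120.
Gradient descent moves in the -J' direction, i.e. t is increasing.
The nearest critical point in that direction is t = -1, where J'' = 144 > 0 (a local minimum). The iterate converges there.

-1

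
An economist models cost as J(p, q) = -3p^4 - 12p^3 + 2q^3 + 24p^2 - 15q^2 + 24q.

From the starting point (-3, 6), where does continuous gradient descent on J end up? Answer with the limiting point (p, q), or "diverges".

(0, 4)

J is separable, so gradient descent decouples: p follows -∂J/∂p, q follows -∂J/∂q.
∂J/∂p = -12p(p - 1)(p + 4); at p=-3 this is -144, so p increases.
∂J/∂q = 6(q - 4)(q - 1); at q=6 this is 60, so q decreases.
p converges to its nearest critical value 0 (a local min of the p-part); q converges to 4. The iterate converges to (0, 4).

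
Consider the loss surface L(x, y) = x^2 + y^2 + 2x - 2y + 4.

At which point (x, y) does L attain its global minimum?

(-1, 1)

L(x,y) separates as P(x) + Q(y) + 4, so its minimum is min P + min Q + 4.
P'(x) = 2x + 2 vanishes at x ∈ {-1}; Q'(y) = 2y - 2 vanishes at y ∈ {1}.
Local minima of P (where P''>0): P(-1)=-1. Local minima of Q: Q(1)=-1.
So the global minimum of L is P(-1) + Q(1) + 4 = -1 − 1 + 4 = 2, attained at (-1, 1).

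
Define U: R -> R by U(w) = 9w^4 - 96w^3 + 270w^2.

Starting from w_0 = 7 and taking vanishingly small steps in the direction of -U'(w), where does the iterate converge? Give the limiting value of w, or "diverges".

U'(w) = 36w(w - 5)(w - 3), so U'(7) = 2016.
Gradient descent moves in the -U' direction, i.e. w is decreasing.
The nearest critical point in that direction is w = 5, where U'' = 360 > 0 (a local minimum). The iterate converges there.

5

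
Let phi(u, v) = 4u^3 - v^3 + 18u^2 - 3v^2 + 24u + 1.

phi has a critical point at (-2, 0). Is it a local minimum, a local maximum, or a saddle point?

The mixed partial ∂²phi/∂u∂v is 0, so the Hessian at any point is diag(phi_uu, phi_vv) = diag(12(2u + 3), -6(v + 1)).
At (-2, 0): H = diag(-12, -6).
Both eigenvalues are negative, so H is negative definite: a local maximum.

local maximum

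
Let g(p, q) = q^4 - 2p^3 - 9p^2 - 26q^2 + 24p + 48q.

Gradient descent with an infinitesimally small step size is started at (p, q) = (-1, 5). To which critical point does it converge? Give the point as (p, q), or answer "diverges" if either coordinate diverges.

(-4, 3)

g is separable, so gradient descent decouples: p follows -∂g/∂p, q follows -∂g/∂q.
∂g/∂p = -6(p - 1)(p + 4); at p=-1 this is 36, so p decreases.
∂g/∂q = 4(q - 3)(q - 1)(q + 4); at q=5 this is 288, so q decreases.
p converges to its nearest critical value -4 (a local min of the p-part); q converges to 3. The iterate converges to (-4, 3).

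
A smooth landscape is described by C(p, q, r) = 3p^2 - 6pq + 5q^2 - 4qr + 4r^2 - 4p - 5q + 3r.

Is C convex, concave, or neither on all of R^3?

C is quadratic, so its Hessian is the constant matrix H = [[6, -6, 0], [-6, 10, -4], [0, -4, 8]].
Leading principal minors: 6, 24, 96.
All positive ⇒ H ≻ 0 ⇒ convex.

convex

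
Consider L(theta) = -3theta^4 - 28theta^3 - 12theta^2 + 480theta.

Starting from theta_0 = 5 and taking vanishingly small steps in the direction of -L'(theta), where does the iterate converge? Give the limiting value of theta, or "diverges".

L'(theta) = -12(theta - 2)(theta + 4)(theta + 5), so L'(5) = -3240.
Gradient descent moves in the -L' direction, i.e. theta is increasing.
There is no critical point above theta=5, and L' keeps the same sign, so the iterate runs off to +∞.

diverges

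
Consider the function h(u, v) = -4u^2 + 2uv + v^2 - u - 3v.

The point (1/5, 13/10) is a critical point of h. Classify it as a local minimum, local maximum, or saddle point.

The Hessian of h is constant: H = [[-8, 2], [2, 2]].
det(H) = (-8)·2 − 2² = -20.
Since det(H) < 0, H is indefinite and the critical point is a saddle point.

saddle point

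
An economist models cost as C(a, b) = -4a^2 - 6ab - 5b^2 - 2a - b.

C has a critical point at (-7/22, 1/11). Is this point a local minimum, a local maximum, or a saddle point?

local maximum

The Hessian of C is constant: H = [[-8, -6], [-6, -10]].
det(H) = (-8)·(-10) − (-6)² = 44.
det(H) > 0 and tr(H) = -18 < 0, so H is negative definite and the point is a local maximum.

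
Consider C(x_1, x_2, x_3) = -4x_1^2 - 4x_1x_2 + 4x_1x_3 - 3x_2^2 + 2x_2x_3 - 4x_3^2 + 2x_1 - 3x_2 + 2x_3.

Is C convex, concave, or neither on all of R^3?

concave

C is quadratic, so its Hessian is the constant matrix H = [[-8, -4, 4], [-4, -6, 2], [4, 2, -8]].
Leading principal minors: -8, 32, -192.
Signs alternate −, +, − ⇒ H ≺ 0 ⇒ concave.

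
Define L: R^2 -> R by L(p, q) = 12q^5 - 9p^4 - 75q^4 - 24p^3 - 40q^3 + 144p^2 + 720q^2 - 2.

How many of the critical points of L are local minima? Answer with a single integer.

2

L separates as a function of p plus a function of q, so ∇L=0 decouples.
∂L/∂p = -36p(p - 2)(p + 4) = 0 at p ∈ {-4, 0, 2}; ∂L/∂q = 60q(q - 4)(q - 3)(q + 2) = 0 at q ∈ {-2, 0, 3, 4}.
The Hessian is diagonal: diag(L_pp, L_qq). Second derivatives: L_pp(-4)=-864, L_pp(0)=288, L_pp(2)=-432; L_qq(-2)=-3600, L_qq(0)=1440, L_qq(3)=-900, L_qq(4)=1440.
Local minima occur where both diagonal entries positive: (0, 0), (0, 4). Count: 2.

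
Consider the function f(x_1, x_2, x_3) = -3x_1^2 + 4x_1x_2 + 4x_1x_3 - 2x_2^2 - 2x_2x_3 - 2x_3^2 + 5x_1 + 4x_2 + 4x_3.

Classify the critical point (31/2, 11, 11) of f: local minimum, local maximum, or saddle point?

The Hessian is constant: H = [[-6, 4, 4], [4, -4, -2], [4, -2, -4]].
Leading principal minors: Δ₁ = -6, Δ₂ = 8, Δ₃ = -8.
The minors alternate sign starting negative (−, +, −), so H is negative definite: a local maximum.

local maximum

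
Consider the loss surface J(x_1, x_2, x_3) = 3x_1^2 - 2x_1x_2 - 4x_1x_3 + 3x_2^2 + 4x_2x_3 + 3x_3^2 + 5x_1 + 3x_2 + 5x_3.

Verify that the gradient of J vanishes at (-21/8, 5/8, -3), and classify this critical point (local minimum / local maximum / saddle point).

∇J = (6x_1 - 2x_2 - 4x_3 + 5, -2x_1 + 6x_2 + 4x_3 + 3, -4x_1 + 4x_2 + 6x_3 + 5); substituting (-21/8, 5/8, -3) gives ∇J = (0, 0, 0), so (-21/8, 5/8, -3) is indeed a critical point.
The Hessian is constant: H = [[6, -2, -4], [-2, 6, 4], [-4, 4, 6]].
Leading principal minors: Δ₁ = 6, Δ₂ = 32, Δ₃ = 64.
All leading minors are positive, so H is positive definite: a local minimum.

local minimum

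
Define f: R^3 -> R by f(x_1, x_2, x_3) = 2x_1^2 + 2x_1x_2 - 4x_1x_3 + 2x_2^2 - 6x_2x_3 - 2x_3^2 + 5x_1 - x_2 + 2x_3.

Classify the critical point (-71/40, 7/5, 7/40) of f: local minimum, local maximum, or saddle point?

saddle point

The Hessian is constant: H = [[4, 2, -4], [2, 4, -6], [-4, -6, -4]].
Leading principal minors: Δ₁ = 4, Δ₂ = 12, Δ₃ = -160.
The minors fit neither the all-positive nor the alternating-sign pattern, so H is indefinite: a saddle point.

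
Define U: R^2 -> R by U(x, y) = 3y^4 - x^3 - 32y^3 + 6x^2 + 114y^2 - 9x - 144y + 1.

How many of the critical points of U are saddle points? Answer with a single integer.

3

U separates as a function of x plus a function of y, so ∇U=0 decouples.
∂U/∂x = -3(x - 3)(x - 1) = 0 at x ∈ {1, 3}; ∂U/∂y = 12(y - 4)(y - 3)(y - 1) = 0 at y ∈ {1, 3, 4}.
The Hessian is diagonal: diag(U_xx, U_yy). Second derivatives: U_xx(1)=6, U_xx(3)=-6; U_yy(1)=72, U_yy(3)=-24, U_yy(4)=36.
Saddle points occur where the two diagonal entries have opposite signs: (1, 3), (3, 1), (3, 4). Count: 3.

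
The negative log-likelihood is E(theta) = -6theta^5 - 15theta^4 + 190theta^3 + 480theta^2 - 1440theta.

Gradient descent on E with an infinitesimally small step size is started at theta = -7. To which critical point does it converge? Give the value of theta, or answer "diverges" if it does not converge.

-4

E'(theta) = -30(theta - 4)(theta - 1)(theta + 3)(theta + 4), so E'(-7) = -31680.
Gradient descent moves in the -E' direction, i.e. theta is increasing.
The nearest critical point in that direction is theta = -4, where E'' = 1200 > 0 (a local minimum). The iterate converges there.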